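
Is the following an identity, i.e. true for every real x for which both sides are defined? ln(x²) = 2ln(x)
Yes, this is an identity.

Claim: ln(x²) = 2ln(x).
Reasoning: The right side requires x > 0. For x > 0, x² = (e^(ln x))² = e^(2ln x), so ln(x²) = 2ln(x). (For x < 0 the right side is undefined, so those values are outside the claim.)
So the two sides agree for every real x for which both sides are defined.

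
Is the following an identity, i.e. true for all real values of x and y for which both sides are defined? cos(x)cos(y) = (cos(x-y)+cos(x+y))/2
Yes, this is an identity.

Claim: cos(x)cos(y) = (cos(x-y)+cos(x+y))/2.
Reasoning: cos(x-y) = cos(x)cos(y) + sin(x)sin(y) and cos(x+y) = cos(x)cos(y) - sin(x)sin(y). Adding, cos(x-y) + cos(x+y) = 2cos(x)cos(y); divide by 2.
So the two sides agree for all real values of x and y for which both sides are defined.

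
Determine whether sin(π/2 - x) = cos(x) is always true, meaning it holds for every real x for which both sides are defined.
Claim: sin(π/2 - x) = cos(x).
Reasoning: Use sin(u - v) = sin(u)cos(v) - cos(u)sin(v) with u = π/2, v = x: sin(π/2)cos(x) - cos(π/2)sin(x) = 1·cos(x) - 0·sin(x) = cos(x).
So the two sides agree for every real x for which both sides are defined.

Conclusion: Yes, this is an identity.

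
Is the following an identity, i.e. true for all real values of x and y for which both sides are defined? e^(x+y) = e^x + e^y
Claim: e^(x+y) = e^x + e^y.
Test a specific point where both sides are defined: x = -3, y = -3.
LHS = e^(x+y) ≈ 0.0025
RHS = e^x + e^y ≈ 0.0996
Since 0.0025 ≠ 0.0996, the equation fails at this point, so it cannot hold for all real values of x and y for which both sides are defined.
The correct rule is e^(x+y) = e^x · e^y (a product, not a sum).

Conclusion: No, this is NOT an identity.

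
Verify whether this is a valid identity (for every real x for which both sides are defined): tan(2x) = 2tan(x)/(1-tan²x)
Claim: tan(2x) = 2tan(x)/(1-tan²x).
Reasoning: tan(2x) = sin(2x)/cos(2x) = 2sin(x)cos(x) / (cos²x - sin²x). Divide numerator and denominator by cos²x: 2tan(x) / (1 - tan²x).
So the two sides agree for every real x for which both sides are defined.

Conclusion: Yes, this is an identity.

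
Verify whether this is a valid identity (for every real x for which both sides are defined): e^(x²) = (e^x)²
No, this is NOT an identity.

Claim: e^(x²) = (e^x)².
Test a specific point where both sides are defined: x = -2.
LHS = e^(x²) ≈ 54.5982
RHS = (e^x)² ≈ 0.0183
Since 54.5982 ≠ 0.0183, the equation fails at this point, so it cannot hold for every real x for which both sides are defined.
(e^x)² = e^(2x), and 2x ≠ x² in general.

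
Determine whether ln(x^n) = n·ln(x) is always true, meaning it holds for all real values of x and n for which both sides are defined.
Yes, this is an identity.

Claim: ln(x^n) = n·ln(x).
Reasoning: The right side requires x > 0. For x > 0, x^n = (e^(ln x))^n = e^(n·ln x), so taking ln of both sides gives ln(x^n) = n·ln(x).
So the two sides agree for all real values of x and n for which both sides are defined.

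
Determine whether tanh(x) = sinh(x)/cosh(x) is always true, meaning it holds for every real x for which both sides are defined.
Claim: tanh(x) = sinh(x)/cosh(x).
Reasoning: tanh(x) is defined as sinh(x)/cosh(x) = (e^x - e^-x)/(e^x + e^-x); cosh(x) ≥ 1 is never zero, so this holds for every real x.
So the two sides agree for every real x for which both sides are defined.

Conclusion: Yes, this is an identity.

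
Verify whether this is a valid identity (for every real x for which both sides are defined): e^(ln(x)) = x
Yes, this is an identity.

Claim: e^(ln(x)) = x.
Reasoning: For x > 0, ln(x) is by definition the exponent p such that e^p = x. Raising e to that exponent therefore returns x: e^(ln x) = x.
So the two sides agree for every real x for which both sides are defined.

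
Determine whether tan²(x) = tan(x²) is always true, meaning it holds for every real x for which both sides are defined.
No, this is NOT an identity.

Claim: tan²(x) = tan(x²).
Test a specific point where both sides are defined: x = 2π/3.
LHS = tan²(x) ≈ 3.0000
RHS = tan(x²) ≈ 2.9590
Since 3.0000 ≠ 2.9590, the equation fails at this point, so it cannot hold for every real x for which both sides are defined.
tan²(x) means (tan x)², squaring the output; tan(x²) squares the input. These are different functions.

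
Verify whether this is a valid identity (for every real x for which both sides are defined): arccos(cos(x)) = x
No, this is NOT an identity.

Claim: arccos(cos(x)) = x.
Test a specific point where both sides are defined: x = -π/6.
LHS = arccos(cos(x)) ≈ 0.5236
RHS = x ≈ -0.5236
Since 0.5236 ≠ -0.5236, the equation fails at this point, so it cannot hold for every real x for which both sides are defined.
arccos only returns values in [0, π], so arccos(cos(x)) = x holds only for x in that interval, not for all real x.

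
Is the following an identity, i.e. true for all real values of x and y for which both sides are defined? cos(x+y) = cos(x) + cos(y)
Claim: cos(x+y) = cos(x) + cos(y).
Test a specific point where both sides are defined: x = -π/4, y = π.
LHS = cos(x+y) ≈ -0.7071
RHS = cos(x) + cos(y) ≈ -0.2929
Since -0.7071 ≠ -0.2929, the equation fails at this point, so it cannot hold for all real values of x and y for which both sides are defined.
The correct expansion is cos(x+y) = cos(x)cos(y) - sin(x)sin(y); cosine is not additive.

Conclusion: No, this is NOT an identity.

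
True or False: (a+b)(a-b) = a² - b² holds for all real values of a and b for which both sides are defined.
Claim: (a+b)(a-b) = a² - b².
Reasoning: Expand: (a+b)(a-b) = a² - ab + ba - b² = a² - b² (the cross terms cancel).
So the two sides agree for all real values of a and b for which both sides are defined.

Conclusion: True.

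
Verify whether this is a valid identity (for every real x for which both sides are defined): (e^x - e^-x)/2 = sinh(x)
Yes, this is an identity.

Claim: (e^x - e^-x)/2 = sinh(x).
Reasoning: This is exactly the definition of the hyperbolic sine: sinh(x) := (e^x - e^-x)/2.
So the two sides agree for every real x for which both sides are defined.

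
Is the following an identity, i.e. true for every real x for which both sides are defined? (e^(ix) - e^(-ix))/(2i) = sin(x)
Yes, this is an identity.

Claim: (e^(ix) - e^(-ix))/(2i) = sin(x).
Reasoning: By Euler's formula e^(ix) = cos(x) + i·sin(x) and e^(-ix) = cos(x) - i·sin(x). Subtracting cancels the cosine terms: e^(ix) - e^(-ix) = 2i·sin(x); divide by 2i.
So the two sides agree for every real x for which both sides are defined.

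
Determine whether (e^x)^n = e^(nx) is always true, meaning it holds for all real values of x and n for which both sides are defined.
Yes, this is an identity.

Claim: (e^x)^n = e^(nx).
Reasoning: e^x is a positive real number, and for a positive base B and real exponent n, B^n = e^(n·ln B). With B = e^x, ln B = x, so (e^x)^n = e^(n·x).
So the two sides agree for all real values of x and n for which both sides are defined.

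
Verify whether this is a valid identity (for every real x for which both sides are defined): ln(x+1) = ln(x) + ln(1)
No, this is NOT an identity.

Claim: ln(x+1) = ln(x) + ln(1).
Test a specific point where both sides are defined: x = 3.
LHS = ln(x+1) ≈ 1.3863
RHS = ln(x) + ln(1) ≈ 1.0986
Since 1.3863 ≠ 1.0986, the equation fails at this point, so it cannot hold for every real x for which both sides are defined.
ln(1) = 0, so the right side is just ln(x), which differs from ln(x+1).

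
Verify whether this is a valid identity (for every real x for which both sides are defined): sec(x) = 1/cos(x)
Claim: sec(x) = 1/cos(x).
Reasoning: sec(x) is by definition the reciprocal of cos(x), wherever cos(x) ≠ 0.
So the two sides agree for every real x for which both sides are defined.

Conclusion: Yes, this is an identity.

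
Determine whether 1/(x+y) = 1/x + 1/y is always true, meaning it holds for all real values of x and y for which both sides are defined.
Claim: 1/(x+y) = 1/x + 1/y.
Test a specific point where both sides are defined: x = -2, y = 1/2.
LHS = 1/(x+y) ≈ -0.6667
RHS = 1/x + 1/y ≈ 1.5000
Since -0.6667 ≠ 1.5000, the equation fails at this point, so it cannot hold for all real values of x and y for which both sides are defined.
1/x + 1/y = (x+y)/(xy), which is not 1/(x+y).

Conclusion: No, this is NOT an identity.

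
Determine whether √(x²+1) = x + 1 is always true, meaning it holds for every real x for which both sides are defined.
Claim: √(x²+1) = x + 1.
Test a specific point where both sides are defined: x = 3.
LHS = √(x²+1) ≈ 3.1623
RHS = x + 1 ≈ 4.0000
Since 3.1623 ≠ 4.0000, the equation fails at this point, so it cannot hold for every real x for which both sides are defined.
(x+1)² = x² + 2x + 1 ≠ x² + 1 unless x = 0.

Conclusion: No, this is NOT an identity.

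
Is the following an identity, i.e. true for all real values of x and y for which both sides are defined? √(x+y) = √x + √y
No, this is NOT an identity.

Claim: √(x+y) = √x + √y.
Test a specific point where both sides are defined: x = 1, y = 4.
LHS = √(x+y) ≈ 2.2361
RHS = √x + √y ≈ 3.0000
Since 2.2361 ≠ 3.0000, the equation fails at this point, so it cannot hold for all real values of x and y for which both sides are defined.
Squaring the right side gives x + 2√(xy) + y, not x + y.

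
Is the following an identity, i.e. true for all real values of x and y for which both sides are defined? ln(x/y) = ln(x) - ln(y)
Claim: ln(x/y) = ln(x) - ln(y).
Reasoning: Both sides are simultaneously defined only when x, y > 0. Write x = e^p, y = e^q. Then x/y = e^(p-q), so ln(x/y) = p - q = ln(x) - ln(y).
So the two sides agree for all real values of x and y for which both sides are defined.

Conclusion: Yes, this is an identity.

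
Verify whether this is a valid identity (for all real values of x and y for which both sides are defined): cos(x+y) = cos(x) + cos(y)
No, this is NOT an identity.

Claim: cos(x+y) = cos(x) + cos(y).
Test a specific point where both sides are defined: x = π, y = π/6.
LHS = cos(x+y) ≈ -0.8660
RHS = cos(x) + cos(y) ≈ -0.1340
Since -0.8660 ≠ -0.1340, the equation fails at this point, so it cannot hold for all real values of x and y for which both sides are defined.
The correct expansion is cos(x+y) = cos(x)cos(y) - sin(x)sin(y); cosine is not additive.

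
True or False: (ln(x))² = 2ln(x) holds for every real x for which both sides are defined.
False.

Claim: (ln(x))² = 2ln(x).
Test a specific point where both sides are defined: x = 2.
LHS = (ln(x))² ≈ 0.4805
RHS = 2ln(x) ≈ 1.3863
Since 0.4805 ≠ 1.3863, the equation fails at this point, so it cannot hold for every real x for which both sides are defined.
2ln(x) equals ln(x²), which is not the same as (ln x)².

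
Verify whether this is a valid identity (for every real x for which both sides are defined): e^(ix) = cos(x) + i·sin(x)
Yes, this is an identity.

Claim: e^(ix) = cos(x) + i·sin(x).
Reasoning: Euler's formula. Expand e^(ix) = Σ (ix)^k / k!. Since i² = -1, the even-k terms are Σ (-1)^m x^(2m)/(2m)! = cos(x) and the odd-k terms are i · Σ (-1)^m x^(2m+1)/(2m+1)! = i·sin(x).
So the two sides agree for every real x for which both sides are defined.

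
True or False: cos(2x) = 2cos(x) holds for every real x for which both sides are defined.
Claim: cos(2x) = 2cos(x).
Test a specific point where both sides are defined: x = -π/3.
LHS = cos(2x) ≈ -0.5000
RHS = 2cos(x) ≈ 1.0000
Since -0.5000 ≠ 1.0000, the equation fails at this point, so it cannot hold for every real x for which both sides are defined.
The correct double-angle formula is cos(2x) = cos²x - sin²x.

Conclusion: False.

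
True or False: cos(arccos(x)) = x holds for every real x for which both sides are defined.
True.

Claim: cos(arccos(x)) = x.
Reasoning: For -1 ≤ x ≤ 1 (where arccos is defined), arccos(x) is by definition an angle whose cosine equals x. Taking the cosine of that angle returns x. (Note the other order, arccos(cos x) = x, is NOT an identity.)
So the two sides agree for every real x for which both sides are defined.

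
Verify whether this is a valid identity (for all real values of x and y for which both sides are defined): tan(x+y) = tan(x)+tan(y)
Claim: tan(x+y) = tan(x)+tan(y).
Test a specific point where both sides are defined: x = π/3, y = π/4.
LHS = tan(x+y) ≈ -3.7321
RHS = tan(x)+tan(y) ≈ 2.7321
Since -3.7321 ≠ 2.7321, the equation fails at this point, so it cannot hold for all real values of x and y for which both sides are defined.
The correct formula is tan(x+y) = (tan(x) + tan(y))/(1 - tan(x)tan(y)).

Conclusion: No, this is NOT an identity.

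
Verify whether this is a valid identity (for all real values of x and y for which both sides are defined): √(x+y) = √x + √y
No, this is NOT an identity.

Claim: √(x+y) = √x + √y.
Test a specific point where both sides are defined: x = 1, y = 1/2.
LHS = √(x+y) ≈ 1.2247
RHS = √x + √y ≈ 1.7071
Since 1.2247 ≠ 1.7071, the equation fails at this point, so it cannot hold for all real values of x and y for which both sides are defined.
Squaring the right side gives x + 2√(xy) + y, not x + y.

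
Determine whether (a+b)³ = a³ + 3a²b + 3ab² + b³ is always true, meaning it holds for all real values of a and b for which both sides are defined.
Claim: (a+b)³ = a³ + 3a²b + 3ab² + b³.
Reasoning: (a+b)³ = (a+b)(a+b)² = (a+b)(a² + 2ab + b²) = a³ + 2a²b + ab² + a²b + 2ab² + b³ = a³ + 3a²b + 3ab² + b³.
So the two sides agree for all real values of a and b for which both sides are defined.

Conclusion: Yes, this is an identity.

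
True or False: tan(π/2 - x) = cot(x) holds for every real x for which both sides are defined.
True.

Claim: tan(π/2 - x) = cot(x).
Reasoning: tan(π/2 - x) = sin(π/2 - x)/cos(π/2 - x) = cos(x)/sin(x) = cot(x), using the cofunction identities sin(π/2 - x) = cos(x) and cos(π/2 - x) = sin(x).
So the two sides agree for every real x for which both sides are defined.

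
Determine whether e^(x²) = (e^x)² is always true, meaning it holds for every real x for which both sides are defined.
Claim: e^(x²) = (e^x)².
Test a specific point where both sides are defined: x = -3.
LHS = e^(x²) ≈ 8103.0839
RHS = (e^x)² ≈ 0.0025
Since 8103.0839 ≠ 0.0025, the equation fails at this point, so it cannot hold for every real x for which both sides are defined.
(e^x)² = e^(2x), and 2x ≠ x² in general.

Conclusion: No, this is NOT an identity.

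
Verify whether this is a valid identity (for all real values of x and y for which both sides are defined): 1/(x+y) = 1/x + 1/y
Claim: 1/(x+y) = 1/x + 1/y.
Test a specific point where both sides are defined: x = 3/2, y = 4.
LHS = 1/(x+y) ≈ 0.1818
RHS = 1/x + 1/y ≈ 0.9167
Since 0.1818 ≠ 0.9167, the equation fails at this point, so it cannot hold for all real values of x and y for which both sides are defined.
1/x + 1/y = (x+y)/(xy), which is not 1/(x+y).

Conclusion: No, this is NOT an identity.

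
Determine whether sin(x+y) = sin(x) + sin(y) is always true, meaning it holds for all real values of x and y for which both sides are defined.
No, this is NOT an identity.

Claim: sin(x+y) = sin(x) + sin(y).
Test a specific point where both sides are defined: x = -π/4, y = π/3.
LHS = sin(x+y) ≈ 0.2588
RHS = sin(x) + sin(y) ≈ 0.1589
Since 0.2588 ≠ 0.1589, the equation fails at this point, so it cannot hold for all real values of x and y for which both sides are defined.
The correct expansion is sin(x+y) = sin(x)cos(y) + cos(x)sin(y); sine is not additive.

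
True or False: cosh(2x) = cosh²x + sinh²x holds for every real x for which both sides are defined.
True.

Claim: cosh(2x) = cosh²x + sinh²x.
Reasoning: cosh²x = (e^(2x) + 2 + e^(-2x))/4 and sinh²x = (e^(2x) - 2 + e^(-2x))/4. Adding gives (2e^(2x) + 2e^(-2x))/4 = (e^(2x) + e^(-2x))/2 = cosh(2x).
So the two sides agree for every real x for which both sides are defined.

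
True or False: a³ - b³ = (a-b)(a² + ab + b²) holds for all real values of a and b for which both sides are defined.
True.

Claim: a³ - b³ = (a-b)(a² + ab + b²).
Reasoning: Expand the right side: (a-b)(a² + ab + b²) = a³ + a²b + ab² - a²b - ab² - b³ = a³ - b³ (the middle terms cancel in pairs).
So the two sides agree for all real values of a and b for which both sides are defined.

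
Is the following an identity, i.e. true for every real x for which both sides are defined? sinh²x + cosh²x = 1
No, this is NOT an identity.

Claim: sinh²x + cosh²x = 1.
Test a specific point where both sides are defined: x = 2.
LHS = sinh²x + cosh²x ≈ 27.3082
RHS = 1 ≈ 1.0000
Since 27.3082 ≠ 1.0000, the equation fails at this point, so it cannot hold for every real x for which both sides are defined.
The correct hyperbolic identity is cosh²x - sinh²x = 1 (a difference); the sum sinh²x + cosh²x equals cosh(2x).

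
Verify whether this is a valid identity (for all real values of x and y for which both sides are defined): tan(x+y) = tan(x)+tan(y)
Claim: tan(x+y) = tan(x)+tan(y).
Test a specific point where both sides are defined: x = π/6, y = 2π/3.
LHS = tan(x+y) ≈ -0.5774
RHS = tan(x)+tan(y) ≈ -1.1547
Since -0.5774 ≠ -1.1547, the equation fails at this point, so it cannot hold for all real values of x and y for which both sides are defined.
The correct formula is tan(x+y) = (tan(x) + tan(y))/(1 - tan(x)tan(y)).

Conclusion: No, this is NOT an identity.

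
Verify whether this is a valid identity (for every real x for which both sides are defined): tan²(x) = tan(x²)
No, this is NOT an identity.

Claim: tan²(x) = tan(x²).
Test a specific point where both sides are defined: x = 2π/3.
LHS = tan²(x) ≈ 3.0000
RHS = tan(x²) ≈ 2.9590
Since 3.0000 ≠ 2.9590, the equation fails at this point, so it cannot hold for every real x for which both sides are defined.
tan²(x) means (tan x)², squaring the output; tan(x²) squares the input. These are different functions.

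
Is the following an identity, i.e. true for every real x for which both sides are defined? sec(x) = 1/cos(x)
Claim: sec(x) = 1/cos(x).
Reasoning: sec(x) is by definition the reciprocal of cos(x), wherever cos(x) ≠ 0.
So the two sides agree for every real x for which both sides are defined.

Conclusion: Yes, this is an identity.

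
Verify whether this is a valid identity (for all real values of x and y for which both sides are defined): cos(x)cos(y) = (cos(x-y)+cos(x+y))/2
Yes, this is an identity.

Claim: cos(x)cos(y) = (cos(x-y)+cos(x+y))/2.
Reasoning: cos(x-y) = cos(x)cos(y) + sin(x)sin(y) and cos(x+y) = cos(x)cos(y) - sin(x)sin(y). Adding, cos(x-y) + cos(x+y) = 2cos(x)cos(y); divide by 2.
So the two sides agree for all real values of x and y for which both sides are defined.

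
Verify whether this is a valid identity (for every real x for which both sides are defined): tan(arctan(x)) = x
Claim: tan(arctan(x)) = x.
Reasoning: For every real x, arctan(x) is by definition the angle in (-π/2, π/2) whose tangent equals x. Taking the tangent of that angle returns x.
So the two sides agree for every real x for which both sides are defined.

Conclusion: Yes, this is an identity.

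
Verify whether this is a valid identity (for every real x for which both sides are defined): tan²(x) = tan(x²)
No, this is NOT an identity.

Claim: tan²(x) = tan(x²).
Test a specific point where both sides are defined: x = π/3.
LHS = tan²(x) ≈ 3.0000
RHS = tan(x²) ≈ 1.9485
Since 3.0000 ≠ 1.9485, the equation fails at this point, so it cannot hold for every real x for which both sides are defined.
tan²(x) means (tan x)², squaring the output; tan(x²) squares the input. These are different functions.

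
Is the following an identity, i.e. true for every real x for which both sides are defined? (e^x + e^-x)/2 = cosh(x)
Yes, this is an identity.

Claim: (e^x + e^-x)/2 = cosh(x).
Reasoning: This is exactly the definition of the hyperbolic cosine: cosh(x) := (e^x + e^-x)/2.
So the two sides agree for every real x for which both sides are defined.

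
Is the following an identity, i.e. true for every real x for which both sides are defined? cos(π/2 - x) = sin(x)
Claim: cos(π/2 - x) = sin(x).
Reasoning: Use cos(u - v) = cos(u)cos(v) + sin(u)sin(v) with u = π/2, v = x: cos(π/2)cos(x) + sin(π/2)sin(x) = 0·cos(x) + 1·sin(x) = sin(x).
So the two sides agree for every real x for which both sides are defined.

Conclusion: Yes, this is an identity.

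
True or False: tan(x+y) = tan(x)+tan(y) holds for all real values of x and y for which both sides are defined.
False.

Claim: tan(x+y) = tan(x)+tan(y).
Test a specific point where both sides are defined: x = -π/6, y = 3π/4.
LHS = tan(x+y) ≈ -3.7321
RHS = tan(x)+tan(y) ≈ -1.5774
Since -3.7321 ≠ -1.5774, the equation fails at this point, so it cannot hold for all real values of x and y for which both sides are defined.
The correct formula is tan(x+y) = (tan(x) + tan(y))/(1 - tan(x)tan(y)).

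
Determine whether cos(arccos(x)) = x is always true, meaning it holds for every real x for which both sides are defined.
Claim: cos(arccos(x)) = x.
Reasoning: For -1 ≤ x ≤ 1 (where arccos is defined), arccos(x) is by definition an angle whose cosine equals x. Taking the cosine of that angle returns x. (Note the other order, arccos(cos x) = x, is NOT an identity.)
So the two sides agree for every real x for which both sides are defined.

Conclusion: Yes, this is an identity.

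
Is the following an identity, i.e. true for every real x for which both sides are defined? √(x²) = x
Claim: √(x²) = x.
Test a specific point where both sides are defined: x = -2.
LHS = √(x²) ≈ 2.0000
RHS = x ≈ -2.0000
Since 2.0000 ≠ -2.0000, the equation fails at this point, so it cannot hold for every real x for which both sides are defined.
√(x²) = |x|, which differs from x whenever x < 0 (both sides are defined for every real x).

Conclusion: No, this is NOT an identity.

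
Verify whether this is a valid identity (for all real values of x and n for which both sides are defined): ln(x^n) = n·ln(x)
Claim: ln(x^n) = n·ln(x).
Reasoning: The right side requires x > 0. For x > 0, x^n = (e^(ln x))^n = e^(n·ln x), so taking ln of both sides gives ln(x^n) = n·ln(x).
So the two sides agree for all real values of x and n for which both sides are defined.

Conclusion: Yes, this is an identity.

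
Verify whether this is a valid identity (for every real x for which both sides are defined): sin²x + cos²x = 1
Claim: sin²x + cos²x = 1.
Reasoning: The point (cos x, sin x) lies on the unit circle X² + Y² = 1, so cos²x + sin²x = 1 for every real x.
So the two sides agree for every real x for which both sides are defined.

Conclusion: Yes, this is an identity.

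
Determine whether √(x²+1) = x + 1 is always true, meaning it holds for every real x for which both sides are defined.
No, this is NOT an identity.

Claim: √(x²+1) = x + 1.
Test a specific point where both sides are defined: x = 5.
LHS = √(x²+1) ≈ 5.0990
RHS = x + 1 ≈ 6.0000
Since 5.0990 ≠ 6.0000, the equation fails at this point, so it cannot hold for every real x for which both sides are defined.
(x+1)² = x² + 2x + 1 ≠ x² + 1 unless x = 0.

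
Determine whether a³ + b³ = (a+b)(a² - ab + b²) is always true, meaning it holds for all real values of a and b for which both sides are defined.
Yes, this is an identity.

Claim: a³ + b³ = (a+b)(a² - ab + b²).
Reasoning: Expand the right side: (a+b)(a² - ab + b²) = a³ - a²b + ab² + a²b - ab² + b³ = a³ + b³ (the middle terms cancel in pairs).
So the two sides agree for all real values of a and b for which both sides are defined.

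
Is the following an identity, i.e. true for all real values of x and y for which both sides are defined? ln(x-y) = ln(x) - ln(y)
Claim: ln(x-y) = ln(x) - ln(y).
Test a specific point where both sides are defined: x = 2, y = 1/2.
LHS = ln(x-y) ≈ 0.4055
RHS = ln(x) - ln(y) ≈ 1.3863
Since 0.4055 ≠ 1.3863, the equation fails at this point, so it cannot hold for all real values of x and y for which both sides are defined.
ln(x) - ln(y) = ln(x/y), not ln(x-y).

Conclusion: No, this is NOT an identity.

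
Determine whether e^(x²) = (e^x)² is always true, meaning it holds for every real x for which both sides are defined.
No, this is NOT an identity.

Claim: e^(x²) = (e^x)².
Test a specific point where both sides are defined: x = -2.
LHS = e^(x²) ≈ 54.5982
RHS = (e^x)² ≈ 0.0183
Since 54.5982 ≠ 0.0183, the equation fails at this point, so it cannot hold for every real x for which both sides are defined.
(e^x)² = e^(2x), and 2x ≠ x² in general.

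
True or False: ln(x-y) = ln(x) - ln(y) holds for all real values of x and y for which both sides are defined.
False.

Claim: ln(x-y) = ln(x) - ln(y).
Test a specific point where both sides are defined: x = 5, y = 1.
LHS = ln(x-y) ≈ 1.3863
RHS = ln(x) - ln(y) ≈ 1.6094
Since 1.3863 ≠ 1.6094, the equation fails at this point, so it cannot hold for all real values of x and y for which both sides are defined.
ln(x) - ln(y) = ln(x/y), not ln(x-y).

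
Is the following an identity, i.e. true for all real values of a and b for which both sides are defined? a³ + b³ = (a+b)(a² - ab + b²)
Claim: a³ + b³ = (a+b)(a² - ab + b²).
Reasoning: Expand the right side: (a+b)(a² - ab + b²) = a³ - a²b + ab² + a²b - ab² + b³ = a³ + b³ (the middle terms cancel in pairs).
So the two sides agree for all real values of a and b for which both sides are defined.

Conclusion: Yes, this is an identity.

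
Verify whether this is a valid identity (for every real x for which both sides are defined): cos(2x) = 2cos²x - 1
Yes, this is an identity.

Claim: cos(2x) = 2cos²x - 1.
Reasoning: cos(2x) = cos²x - sin²x. Replace sin²x by 1 - cos²x: cos²x - (1 - cos²x) = 2cos²x - 1.
So the two sides agree for every real x for which both sides are defined.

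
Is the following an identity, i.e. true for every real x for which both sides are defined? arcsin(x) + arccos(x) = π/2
Yes, this is an identity.

Claim: arcsin(x) + arccos(x) = π/2.
Reasoning: Both sides are defined for -1 ≤ x ≤ 1. Let θ = arcsin(x), so sin θ = x and θ ∈ [-π/2, π/2]. Then cos(π/2 - θ) = sin θ = x and π/2 - θ ∈ [0, π], which is exactly the range of arccos, so arccos(x) = π/2 - θ. Adding: arcsin(x) + arccos(x) = θ + (π/2 - θ) = π/2.
So the two sides agree for every real x for which both sides are defined.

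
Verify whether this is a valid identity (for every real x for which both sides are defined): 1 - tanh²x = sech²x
Yes, this is an identity.

Claim: 1 - tanh²x = sech²x.
Reasoning: Divide cosh²x - sinh²x = 1 through by cosh²x (never zero): 1 - tanh²x = 1/cosh²x = sech²x.
So the two sides agree for every real x for which both sides are defined.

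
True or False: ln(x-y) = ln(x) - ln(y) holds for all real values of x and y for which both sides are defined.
False.

Claim: ln(x-y) = ln(x) - ln(y).
Test a specific point where both sides are defined: x = 5, y = 3.
LHS = ln(x-y) ≈ 0.6931
RHS = ln(x) - ln(y) ≈ 0.5108
Since 0.6931 ≠ 0.5108, the equation fails at this point, so it cannot hold for all real values of x and y for which both sides are defined.
ln(x) - ln(y) = ln(x/y), not ln(x-y).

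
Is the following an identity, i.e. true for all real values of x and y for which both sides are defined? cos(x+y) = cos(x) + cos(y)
No, this is NOT an identity.

Claim: cos(x+y) = cos(x) + cos(y).
Test a specific point where both sides are defined: x = -π/6, y = π/2.
LHS = cos(x+y) ≈ 0.5000
RHS = cos(x) + cos(y) ≈ 0.8660
Since 0.5000 ≠ 0.8660, the equation fails at this point, so it cannot hold for all real values of x and y for which both sides are defined.
The correct expansion is cos(x+y) = cos(x)cos(y) - sin(x)sin(y); cosine is not additive.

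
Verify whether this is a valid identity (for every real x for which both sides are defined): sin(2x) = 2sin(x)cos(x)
Yes, this is an identity.

Claim: sin(2x) = 2sin(x)cos(x).
Reasoning: Put y = x in the addition formula sin(x+y) = sin(x)cos(y) + cos(x)sin(y): sin(2x) = sin(x)cos(x) + cos(x)sin(x) = 2sin(x)cos(x).
So the two sides agree for every real x for which both sides are defined.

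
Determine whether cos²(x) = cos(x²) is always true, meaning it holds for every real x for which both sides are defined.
No, this is NOT an identity.

Claim: cos²(x) = cos(x²).
Test a specific point where both sides are defined: x = π/4.
LHS = cos²(x) ≈ 0.5000
RHS = cos(x²) ≈ 0.8157
Since 0.5000 ≠ 0.8157, the equation fails at this point, so it cannot hold for every real x for which both sides are defined.
cos²(x) means (cos x)², squaring the output; cos(x²) squares the input. These are different functions.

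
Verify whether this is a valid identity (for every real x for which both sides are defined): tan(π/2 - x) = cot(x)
Yes, this is an identity.

Claim: tan(π/2 - x) = cot(x).
Reasoning: tan(π/2 - x) = sin(π/2 - x)/cos(π/2 - x) = cos(x)/sin(x) = cot(x), using the cofunction identities sin(π/2 - x) = cos(x) and cos(π/2 - x) = sin(x).
So the two sides agree for every real x for which both sides are defined.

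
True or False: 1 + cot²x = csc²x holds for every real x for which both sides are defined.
Claim: 1 + cot²x = csc²x.
Reasoning: Start from sin²x + cos²x = 1 and divide every term by sin²x (allowed wherever cot x and csc x are defined): 1 + cot²x = 1/sin²x = csc²x.
So the two sides agree for every real x for which both sides are defined.

Conclusion: True.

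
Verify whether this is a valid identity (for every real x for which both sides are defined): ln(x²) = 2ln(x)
Yes, this is an identity.

Claim: ln(x²) = 2ln(x).
Reasoning: The right side requires x > 0. For x > 0, x² = (e^(ln x))² = e^(2ln x), so ln(x²) = 2ln(x). (For x < 0 the right side is undefined, so those values are outside the claim.)
So the two sides agree for every real x for which both sides are defined.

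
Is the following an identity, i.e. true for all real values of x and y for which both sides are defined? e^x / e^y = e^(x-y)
Claim: e^x / e^y = e^(x-y).
Reasoning: 1/e^y = e^(-y), so e^x / e^y = e^x · e^(-y) = e^(x + (-y)) = e^(x-y) by the product rule for exponents.
So the two sides agree for all real values of x and y for which both sides are defined.

Conclusion: Yes, this is an identity.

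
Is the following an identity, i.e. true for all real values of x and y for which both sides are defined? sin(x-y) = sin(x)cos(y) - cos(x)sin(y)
Claim: sin(x-y) = sin(x)cos(y) - cos(x)sin(y).
Reasoning: Replace y by -y in sin(x+y) = sin(x)cos(y) + cos(x)sin(y) and use cos(-y) = cos(y), sin(-y) = -sin(y): sin(x-y) = sin(x)cos(y) - cos(x)sin(y).
So the two sides agree for all real values of x and y for which both sides are defined.

Conclusion: Yes, this is an identity.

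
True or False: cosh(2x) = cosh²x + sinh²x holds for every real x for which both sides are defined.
True.

Claim: cosh(2x) = cosh²x + sinh²x.
Reasoning: cosh²x = (e^(2x) + 2 + e^(-2x))/4 and sinh²x = (e^(2x) - 2 + e^(-2x))/4. Adding gives (2e^(2x) + 2e^(-2x))/4 = (e^(2x) + e^(-2x))/2 = cosh(2x).
So the two sides agree for every real x for which both sides are defined.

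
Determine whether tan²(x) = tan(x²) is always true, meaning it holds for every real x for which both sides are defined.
No, this is NOT an identity.

Claim: tan²(x) = tan(x²).
Test a specific point where both sides are defined: x = -π/3.
LHS = tan²(x) ≈ 3.0000
RHS = tan(x²) ≈ 1.9485
Since 3.0000 ≠ 1.9485, the equation fails at this point, so it cannot hold for every real x for which both sides are defined.
tan²(x) means (tan x)², squaring the output; tan(x²) squares the input. These are different functions.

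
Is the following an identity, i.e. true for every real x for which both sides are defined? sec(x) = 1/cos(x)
Yes, this is an identity.

Claim: sec(x) = 1/cos(x).
Reasoning: sec(x) is by definition the reciprocal of cos(x), wherever cos(x) ≠ 0.
So the two sides agree for every real x for which both sides are defined.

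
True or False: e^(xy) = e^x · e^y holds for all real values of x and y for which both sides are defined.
False.

Claim: e^(xy) = e^x · e^y.
Test a specific point where both sides are defined: x = 3/2, y = 1.
LHS = e^(xy) ≈ 4.4817
RHS = e^x · e^y ≈ 12.1825
Since 4.4817 ≠ 12.1825, the equation fails at this point, so it cannot hold for all real values of x and y for which both sides are defined.
e^x · e^y = e^(x+y), not e^(xy).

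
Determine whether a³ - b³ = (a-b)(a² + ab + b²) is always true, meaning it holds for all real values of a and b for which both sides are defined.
Yes, this is an identity.

Claim: a³ - b³ = (a-b)(a² + ab + b²).
Reasoning: Expand the right side: (a-b)(a² + ab + b²) = a³ + a²b + ab² - a²b - ab² - b³ = a³ - b³ (the middle terms cancel in pairs).
So the two sides agree for all real values of a and b for which both sides are defined.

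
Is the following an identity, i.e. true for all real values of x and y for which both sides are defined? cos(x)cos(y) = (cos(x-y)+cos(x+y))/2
Claim: cos(x)cos(y) = (cos(x-y)+cos(x+y))/2.
Reasoning: cos(x-y) = cos(x)cos(y) + sin(x)sin(y) and cos(x+y) = cos(x)cos(y) - sin(x)sin(y). Adding, cos(x-y) + cos(x+y) = 2cos(x)cos(y); divide by 2.
So the two sides agree for all real values of x and y for which both sides are defined.

Conclusion: Yes, this is an identity.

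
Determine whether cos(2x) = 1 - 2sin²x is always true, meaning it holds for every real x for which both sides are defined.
Yes, this is an identity.

Claim: cos(2x) = 1 - 2sin²x.
Reasoning: cos(2x) = cos²x - sin²x. Replace cos²x by 1 - sin²x: (1 - sin²x) - sin²x = 1 - 2sin²x.
So the two sides agree for every real x for which both sides are defined.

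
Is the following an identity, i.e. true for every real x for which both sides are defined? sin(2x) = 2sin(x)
No, this is NOT an identity.

Claim: sin(2x) = 2sin(x).
Test a specific point where both sides are defined: x = -π/4.
LHS = sin(2x) ≈ -1.0000
RHS = 2sin(x) ≈ -1.4142
Since -1.0000 ≠ -1.4142, the equation fails at this point, so it cannot hold for every real x for which both sides are defined.
The correct double-angle formula is sin(2x) = 2sin(x)cos(x).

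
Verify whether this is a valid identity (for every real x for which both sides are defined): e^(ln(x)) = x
Claim: e^(ln(x)) = x.
Reasoning: For x > 0, ln(x) is by definition the exponent p such that e^p = x. Raising e to that exponent therefore returns x: e^(ln x) = x.
So the two sides agree for every real x for which both sides are defined.

Conclusion: Yes, this is an identity.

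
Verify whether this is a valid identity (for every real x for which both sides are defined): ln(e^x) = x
Yes, this is an identity.

Claim: ln(e^x) = x.
Reasoning: ln is the inverse of the exponential: ln(e^x) asks for the exponent p with e^p = e^x, and since e^p is one-to-one that exponent is p = x.
So the two sides agree for every real x for which both sides are defined.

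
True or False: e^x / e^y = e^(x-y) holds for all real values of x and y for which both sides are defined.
True.

Claim: e^x / e^y = e^(x-y).
Reasoning: 1/e^y = e^(-y), so e^x / e^y = e^x · e^(-y) = e^(x + (-y)) = e^(x-y) by the product rule for exponents.
So the two sides agree for all real values of x and y for which both sides are defined.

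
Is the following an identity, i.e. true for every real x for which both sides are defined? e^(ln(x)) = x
Claim: e^(ln(x)) = x.
Reasoning: For x > 0, ln(x) is by definition the exponent p such that e^p = x. Raising e to that exponent therefore returns x: e^(ln x) = x.
So the two sides agree for every real x for which both sides are defined.

Conclusion: Yes, this is an identity.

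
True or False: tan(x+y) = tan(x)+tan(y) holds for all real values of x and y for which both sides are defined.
Claim: tan(x+y) = tan(x)+tan(y).
Test a specific point where both sides are defined: x = -π/3, y = π/4.
LHS = tan(x+y) ≈ -0.2679
RHS = tan(x)+tan(y) ≈ -0.7321
Since -0.2679 ≠ -0.7321, the equation fails at this point, so it cannot hold for all real values of x and y for which both sides are defined.
The correct formula is tan(x+y) = (tan(x) + tan(y))/(1 - tan(x)tan(y)).

Conclusion: False.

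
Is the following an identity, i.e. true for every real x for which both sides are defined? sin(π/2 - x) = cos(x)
Claim: sin(π/2 - x) = cos(x).
Reasoning: Use sin(u - v) = sin(u)cos(v) - cos(u)sin(v) with u = π/2, v = x: sin(π/2)cos(x) - cos(π/2)sin(x) = 1·cos(x) - 0·sin(x) = cos(x).
So the two sides agree for every real x for which both sides are defined.

Conclusion: Yes, this is an identity.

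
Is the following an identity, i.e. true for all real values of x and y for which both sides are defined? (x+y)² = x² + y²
Claim: (x+y)² = x² + y².
Test a specific point where both sides are defined: x = 4, y = 5.
LHS = (x+y)² ≈ 81.0000
RHS = x² + y² ≈ 41.0000
Since 81.0000 ≠ 41.0000, the equation fails at this point, so it cannot hold for all real values of x and y for which both sides are defined.
The correct expansion is (x+y)² = x² + 2xy + y²; the cross term 2xy is missing.

Conclusion: No, this is NOT an identity.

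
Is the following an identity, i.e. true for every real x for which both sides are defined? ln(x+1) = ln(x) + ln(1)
No, this is NOT an identity.

Claim: ln(x+1) = ln(x) + ln(1).
Test a specific point where both sides are defined: x = 5.
LHS = ln(x+1) ≈ 1.7918
RHS = ln(x) + ln(1) ≈ 1.6094
Since 1.7918 ≠ 1.6094, the equation fails at this point, so it cannot hold for every real x for which both sides are defined.
ln(1) = 0, so the right side is just ln(x), which differs from ln(x+1).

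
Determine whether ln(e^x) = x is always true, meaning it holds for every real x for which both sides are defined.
Claim: ln(e^x) = x.
Reasoning: ln is the inverse of the exponential: ln(e^x) asks for the exponent p with e^p = e^x, and since e^p is one-to-one that exponent is p = x.
So the two sides agree for every real x for which both sides are defined.

Conclusion: Yes, this is an identity.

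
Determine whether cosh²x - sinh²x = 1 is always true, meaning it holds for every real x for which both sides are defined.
Claim: cosh²x - sinh²x = 1.
Reasoning: With cosh(x) = (e^x + e^-x)/2 and sinh(x) = (e^x - e^-x)/2: cosh²x = (e^(2x) + 2 + e^(-2x))/4 and sinh²x = (e^(2x) - 2 + e^(-2x))/4. Subtracting leaves 4/4 = 1.
So the two sides agree for every real x for which both sides are defined.

Conclusion: Yes, this is an identity.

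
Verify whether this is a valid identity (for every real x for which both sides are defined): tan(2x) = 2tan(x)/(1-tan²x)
Yes, this is an identity.

Claim: tan(2x) = 2tan(x)/(1-tan²x).
Reasoning: tan(2x) = sin(2x)/cos(2x) = 2sin(x)cos(x) / (cos²x - sin²x). Divide numerator and denominator by cos²x: 2tan(x) / (1 - tan²x).
So the two sides agree for every real x for which both sides are defined.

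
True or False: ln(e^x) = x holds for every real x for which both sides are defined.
True.

Claim: ln(e^x) = x.
Reasoning: ln is the inverse of the exponential: ln(e^x) asks for the exponent p with e^p = e^x, and since e^p is one-to-one that exponent is p = x.
So the two sides agree for every real x for which both sides are defined.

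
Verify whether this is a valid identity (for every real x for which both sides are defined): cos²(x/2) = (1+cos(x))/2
Yes, this is an identity.

Claim: cos²(x/2) = (1+cos(x))/2.
Reasoning: Use cos(2θ) = 2cos²θ - 1 with θ = x/2: cos(x) = 2cos²(x/2) - 1. Solving for cos²(x/2) gives (1 + cos(x))/2.
So the two sides agree for every real x for which both sides are defined.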